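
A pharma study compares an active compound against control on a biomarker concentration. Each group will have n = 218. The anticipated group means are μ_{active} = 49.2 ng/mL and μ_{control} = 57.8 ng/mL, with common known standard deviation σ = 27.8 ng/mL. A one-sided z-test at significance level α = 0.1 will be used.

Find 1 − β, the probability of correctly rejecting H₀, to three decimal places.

Power ≈ 0.974

Standardized effect: d = |μ_{active} − μ_{control}| / σ = |49.2 − 57.8| / 27.8 = 0.3094
Noncentrality parameter: δ = d·√(n/2) = 0.3094 × √(218/2) = 3.2297
Critical value for a one-sided test at α = 0.1: z_α = 1.282.
Power = P(Z > 1.282 − δ) = Φ(1.948) = 0.9743.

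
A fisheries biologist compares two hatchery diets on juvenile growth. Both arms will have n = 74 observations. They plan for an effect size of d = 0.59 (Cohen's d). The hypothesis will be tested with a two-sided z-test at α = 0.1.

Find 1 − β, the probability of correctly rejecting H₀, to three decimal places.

Power ≈ 0.974

Noncentrality parameter: λ = d·√(n/2) = 0.59 × √(74/2) = 3.5888
Critical value for a two-sided test at α = 0.1: z_{α/2} = 1.645.
Power = Φ(λ − 1.645) + Φ(−λ − 1.645) = Φ(1.944) + Φ(-5.234) = 0.9741 + 0.0000 = 0.9741.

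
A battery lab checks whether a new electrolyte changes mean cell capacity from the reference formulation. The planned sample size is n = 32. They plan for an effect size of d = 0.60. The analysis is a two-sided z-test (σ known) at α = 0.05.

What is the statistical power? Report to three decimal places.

Power ≈ 0.924

Noncentrality parameter: δ = d·√n = 0.60 × √32 = 3.3941
Two-sided α = 0.05 → critical value z_{0.025} = 1.960.
Power = Φ(δ − 1.960) + Φ(−δ − 1.960) = Φ(1.434) + Φ(-5.354) = 0.9242 + 0.0000 = 0.9242.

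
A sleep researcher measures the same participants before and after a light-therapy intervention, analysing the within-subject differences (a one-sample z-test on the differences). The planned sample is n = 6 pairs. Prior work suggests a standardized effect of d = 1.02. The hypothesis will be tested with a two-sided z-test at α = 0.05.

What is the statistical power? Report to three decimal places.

Power ≈ 0.705

Noncentrality parameter: δ = d·√n = 1.02 × √6 = 2.4985
Critical value for a two-sided test at α = 0.05: z_{α/2} = 1.960.
Power = Φ(δ − 1.960) + Φ(−δ − 1.960) = Φ(0.539) + Φ(-4.458) = 0.7049 + 0.0000 = 0.7049.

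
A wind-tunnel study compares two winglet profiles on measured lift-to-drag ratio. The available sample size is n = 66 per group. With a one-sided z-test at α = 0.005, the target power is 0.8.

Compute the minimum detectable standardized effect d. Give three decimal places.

d ≈ 0.595

Required noncentrality: δ = z_{0.005} + z_{0.20} = 2.576 + 0.842 = 3.417.
δ = d·√(n/2) ⇒ d = δ/√(n/2) = 3.417/√(66/2) = 0.5949.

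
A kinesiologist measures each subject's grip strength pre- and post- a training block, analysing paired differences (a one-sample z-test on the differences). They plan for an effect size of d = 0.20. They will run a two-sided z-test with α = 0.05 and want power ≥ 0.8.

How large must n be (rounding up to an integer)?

For power 0.8 need Φ(δ − z_{0.025}) = 0.8, so δ = z_{0.025} + z_{0.20} = 1.960 + 0.842 = 2.802.
(Ignoring the negligible lower-tail rejection probability gives the usual closed-form inversion.)
δ = d·√n ⇒ n = (δ/d)² = (2.802 / 0.20)² = 196.22.
Round up to the next whole unit.

n = 197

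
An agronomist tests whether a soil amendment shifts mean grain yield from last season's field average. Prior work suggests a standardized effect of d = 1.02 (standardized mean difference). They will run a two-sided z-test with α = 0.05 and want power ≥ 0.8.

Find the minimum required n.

n = 8

Set Φ(δ − 1.960) = 0.8; then δ − 1.960 = Φ⁻¹(0.8) = 0.842, giving δ = 2.802.
(The Φ(−δ − z_{α/2}) term is vanishingly small for δ > 0 and is dropped in the standard sample-size formula.)
δ = d·√n ⇒ n = (δ/d)² = (2.802 / 1.02)² = 7.54.
Rounding up, n = 8.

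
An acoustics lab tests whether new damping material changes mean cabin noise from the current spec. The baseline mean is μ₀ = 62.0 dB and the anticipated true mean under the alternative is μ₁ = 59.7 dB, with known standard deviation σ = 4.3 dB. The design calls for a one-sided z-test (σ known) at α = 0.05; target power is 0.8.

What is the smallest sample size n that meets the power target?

Standardized effect: d = |μ₁ − μ₀| / σ = |59.7 − 62.0| / 4.3 = 0.5349
Set Φ(δ − 1.645) = 0.8; then δ − 1.645 = Φ⁻¹(0.8) = 0.842, giving δ = 2.486.
δ = d·√n ⇒ n = (δ/d)² = (2.486 / 0.5349)² = 21.61.
Round up to the next whole unit.

n = 22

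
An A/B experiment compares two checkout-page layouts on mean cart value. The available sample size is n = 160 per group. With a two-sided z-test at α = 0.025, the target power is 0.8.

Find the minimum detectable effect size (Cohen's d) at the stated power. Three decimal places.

d ≈ 0.345

Need Φ(δ − 2.241) = 0.8, so δ = 2.241 + 0.842 = 3.083.
(The second rejection-region term Φ(−δ − z_{α/2}) is negligible and dropped.)
δ = d·√(n/2) ⇒ d = δ/√(n/2) = 3.083/√(160/2) = 0.3447.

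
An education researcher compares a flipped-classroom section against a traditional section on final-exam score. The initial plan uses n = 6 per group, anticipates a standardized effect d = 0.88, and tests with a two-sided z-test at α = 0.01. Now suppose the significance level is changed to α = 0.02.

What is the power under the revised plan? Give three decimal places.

Power ≈ 0.211

δ = d·√(n/2) = 0.88 × √(6/2) = 1.5242 (unchanged). New critical value: z_{0.01} = 2.326.
Revised power = Φ(δ − 2.326) + Φ(−δ − 2.326) = Φ(-0.802) + Φ(-3.851) = 0.2112 + 0.0001 = 0.2113.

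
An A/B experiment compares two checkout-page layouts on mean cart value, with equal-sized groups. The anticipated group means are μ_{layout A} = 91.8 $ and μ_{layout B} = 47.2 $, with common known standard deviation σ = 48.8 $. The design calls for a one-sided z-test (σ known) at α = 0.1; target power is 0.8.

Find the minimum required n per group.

Standardized effect: d = |μ_{layout A} − μ_{layout B}| / σ = |91.8 − 47.2| / 48.8 = 0.9139
For power 0.8 need Φ(δ − z_{0.1}) = 0.8, so δ = z_{0.1} + z_{0.20} = 1.282 + 0.842 = 2.123.
δ = d·√(n/2) ⇒ n = 2(δ/d)² = 2 × (2.123 / 0.9139)² = 10.79.
Round up to the next whole unit.

n = 11 per group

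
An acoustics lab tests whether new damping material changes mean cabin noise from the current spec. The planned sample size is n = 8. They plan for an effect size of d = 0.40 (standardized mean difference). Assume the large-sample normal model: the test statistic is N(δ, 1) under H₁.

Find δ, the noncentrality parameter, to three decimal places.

The noncentrality parameter scales effect size by the design's sample-size factor: δ = d·√n = 0.40 × √8 = 1.1314

δ ≈ 1.131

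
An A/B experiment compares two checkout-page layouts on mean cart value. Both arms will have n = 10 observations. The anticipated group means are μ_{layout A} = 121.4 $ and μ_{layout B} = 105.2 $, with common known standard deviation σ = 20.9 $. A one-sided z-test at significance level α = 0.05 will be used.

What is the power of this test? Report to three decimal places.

Power ≈ 0.535

Standardized effect: d = |μ_{layout A} − μ_{layout B}| / σ = |121.4 − 105.2| / 20.9 = 0.7751
Noncentrality parameter: δ = d·√(n/2) = 0.7751 × √(10/2) = 1.7332
One-sided α = 0.05 → critical value z_{0.05} = 1.645.
Power = P(Z > 1.645 − δ) = Φ(0.088) = 0.5352.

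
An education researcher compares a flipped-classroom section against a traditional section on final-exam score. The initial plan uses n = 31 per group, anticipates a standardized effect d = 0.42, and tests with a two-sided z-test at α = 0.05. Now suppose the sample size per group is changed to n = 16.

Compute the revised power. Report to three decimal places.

With n = 16 per group: δ = d·√(n/2) = 0.42 × √(16/2) = 1.1879. Critical value z_{0.025} = 1.960.
Revised power = Φ(δ − 1.960) + Φ(−δ − 1.960) = Φ(-0.772) + Φ(-3.148) = 0.2200 + 0.0008 = 0.2209.

Power ≈ 0.221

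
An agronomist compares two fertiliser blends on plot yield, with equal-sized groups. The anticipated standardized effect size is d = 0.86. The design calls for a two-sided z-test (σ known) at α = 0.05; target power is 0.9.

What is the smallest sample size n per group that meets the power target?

n = 29 per group

For power 0.9 need Φ(δ − z_{0.025}) = 0.9, so δ = z_{0.025} + z_{0.10} = 1.960 + 1.282 = 3.242.
(The Φ(−δ − z_{α/2}) term is vanishingly small for δ > 0 and is dropped in the standard sample-size formula.)
δ = d·√(n/2) ⇒ n = 2(δ/d)² = 2 × (3.242 / 0.86)² = 28.41.
Rounding up, n = 29 per group.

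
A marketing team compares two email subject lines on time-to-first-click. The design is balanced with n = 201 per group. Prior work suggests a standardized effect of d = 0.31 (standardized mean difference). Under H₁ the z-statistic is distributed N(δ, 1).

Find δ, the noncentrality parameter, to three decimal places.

δ ≈ 3.108

The noncentrality parameter scales effect size by the design's sample-size factor: δ = d·√(n/2) = 0.31 × √(201/2) = 3.1077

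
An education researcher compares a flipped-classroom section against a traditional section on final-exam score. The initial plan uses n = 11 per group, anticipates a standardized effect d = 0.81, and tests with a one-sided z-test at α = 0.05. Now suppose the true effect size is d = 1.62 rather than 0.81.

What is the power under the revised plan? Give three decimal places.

Power ≈ 0.984

With d = 1.62: δ = d·√(n/2) = 1.62 × √(11/2) = 3.7992. Critical value z_{0.05} = 1.645.
Revised power = P(Z > 1.645 − δ) = Φ(2.154) = 0.9844.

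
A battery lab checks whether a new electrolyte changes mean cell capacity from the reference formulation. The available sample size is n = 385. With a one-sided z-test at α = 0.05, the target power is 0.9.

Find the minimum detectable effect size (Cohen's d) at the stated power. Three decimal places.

d ≈ 0.149

Required noncentrality: δ = z_{0.05} + z_{0.10} = 1.645 + 1.282 = 2.926.
δ = d·√n ⇒ d = δ/√n = 2.926/√385 = 0.1491.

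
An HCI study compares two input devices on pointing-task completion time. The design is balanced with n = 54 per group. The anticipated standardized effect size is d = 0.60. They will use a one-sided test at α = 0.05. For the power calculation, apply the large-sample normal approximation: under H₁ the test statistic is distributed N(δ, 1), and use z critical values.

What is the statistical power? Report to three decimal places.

Noncentrality parameter: δ = d·√(n/2) = 0.60 × √(54/2) = 3.1177
Critical value for a one-sided test at α = 0.05: z_α = 1.645.
Power = P(Z > 1.645 − δ) = Φ(1.473) = 0.9296.

Power ≈ 0.930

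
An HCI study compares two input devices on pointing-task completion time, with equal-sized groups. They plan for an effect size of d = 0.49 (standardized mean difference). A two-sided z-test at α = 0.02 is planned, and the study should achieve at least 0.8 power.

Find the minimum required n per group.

n = 84 per group

For power 0.8 need Φ(δ − z_{0.01}) = 0.8, so δ = z_{0.01} + z_{0.20} = 2.326 + 0.842 = 3.168.
(Ignoring the negligible lower-tail rejection probability gives the usual closed-form inversion.)
δ = d·√(n/2) ⇒ n = 2(δ/d)² = 2 × (3.168 / 0.49)² = 83.60.
Round up to the next whole unit.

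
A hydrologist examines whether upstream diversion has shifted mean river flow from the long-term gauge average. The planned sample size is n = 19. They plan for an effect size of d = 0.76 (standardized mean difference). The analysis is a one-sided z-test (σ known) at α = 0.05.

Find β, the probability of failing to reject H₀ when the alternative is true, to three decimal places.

β ≈ 0.048

Noncentrality parameter: δ = d·√n = 0.76 × √19 = 3.3128
Critical value for a one-sided test at α = 0.05: z_α = 1.645.
Power = Φ(δ − 1.645) = Φ(1.668) = 0.9523.
Type II error: β = 1 − power = 1 − 0.9523 = 0.0477.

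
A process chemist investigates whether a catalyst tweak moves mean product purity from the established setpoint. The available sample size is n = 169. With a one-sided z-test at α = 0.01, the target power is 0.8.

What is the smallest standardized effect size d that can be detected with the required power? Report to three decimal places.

d ≈ 0.244

Need Φ(δ − 2.326) = 0.8, so δ = 2.326 + 0.842 = 3.168.
δ = d·√n ⇒ d = δ/√n = 3.168/√169 = 0.2437.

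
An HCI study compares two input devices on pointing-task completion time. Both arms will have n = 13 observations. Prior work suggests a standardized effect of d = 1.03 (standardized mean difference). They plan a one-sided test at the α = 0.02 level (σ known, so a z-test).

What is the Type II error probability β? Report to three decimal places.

β ≈ 0.284

Noncentrality parameter: λ = d·√(n/2) = 1.03 × √(13/2) = 2.6260
One-sided α = 0.02 → critical value z_{0.02} = 2.054.
Power = Φ(λ − 2.054) = Φ(0.572) = 0.7164.
Type II error: β = 1 − power = 1 − 0.7164 = 0.2836.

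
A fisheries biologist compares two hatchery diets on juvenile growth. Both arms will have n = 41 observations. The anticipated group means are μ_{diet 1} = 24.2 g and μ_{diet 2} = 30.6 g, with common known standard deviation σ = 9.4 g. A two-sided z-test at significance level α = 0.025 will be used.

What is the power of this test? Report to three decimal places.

Standardized effect: d = |μ_{diet 1} − μ_{diet 2}| / σ = |24.2 − 30.6| / 9.4 = 0.6809
Noncentrality parameter: δ = d·√(n/2) = 0.6809 × √(41/2) = 3.0827
Two-sided α = 0.025 → critical value z_{0.0125} = 2.241.
Power = Φ(δ − 2.241) + Φ(−δ − 2.241) = Φ(0.841) + Φ(-5.324) = 0.7999 + 0.0000 = 0.7999.

Power ≈ 0.800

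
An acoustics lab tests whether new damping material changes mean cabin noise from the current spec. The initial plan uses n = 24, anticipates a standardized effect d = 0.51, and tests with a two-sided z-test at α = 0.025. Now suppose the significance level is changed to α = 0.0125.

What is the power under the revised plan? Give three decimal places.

δ = d·√n = 0.51 × √24 = 2.4985 (unchanged). New critical value: z_{0.0063} = 2.498.
Revised power = Φ(δ − 2.498) + Φ(−δ − 2.498) = Φ(0.001) + Φ(-4.996) = 0.5003 + 0.0000 = 0.5003.

Power ≈ 0.500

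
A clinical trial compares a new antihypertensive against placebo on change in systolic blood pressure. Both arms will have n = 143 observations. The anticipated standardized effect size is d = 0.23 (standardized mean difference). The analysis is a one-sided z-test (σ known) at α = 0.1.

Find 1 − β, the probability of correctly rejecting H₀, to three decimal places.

Noncentrality parameter: δ = d·√(n/2) = 0.23 × √(143/2) = 1.9448
Critical value for a one-sided test at α = 0.1: z_α = 1.282.
Power = Φ(δ − 1.282) = Φ(0.663) = 0.7464.

Power ≈ 0.746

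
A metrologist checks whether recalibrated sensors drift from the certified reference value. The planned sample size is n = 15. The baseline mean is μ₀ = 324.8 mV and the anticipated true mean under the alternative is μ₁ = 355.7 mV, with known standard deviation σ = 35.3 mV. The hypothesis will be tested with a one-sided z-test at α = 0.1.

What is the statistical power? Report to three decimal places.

Power ≈ 0.983

Standardized effect: d = |μ₁ − μ₀| / σ = |355.7 − 324.8| / 35.3 = 0.8754
Noncentrality parameter: δ = d·√n = 0.8754 × √15 = 3.3902
One-sided α = 0.1 → critical value z_{0.1} = 1.282.
Power = P(Z > 1.282 − δ) = Φ(2.109) = 0.9825.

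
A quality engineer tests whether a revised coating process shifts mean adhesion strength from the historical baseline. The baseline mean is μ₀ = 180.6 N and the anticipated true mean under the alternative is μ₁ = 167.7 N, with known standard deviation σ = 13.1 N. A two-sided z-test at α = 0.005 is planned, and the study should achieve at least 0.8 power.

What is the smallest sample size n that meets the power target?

Standardized effect: d = |μ₁ − μ₀| / σ = |167.7 − 180.6| / 13.1 = 0.9847
Set Φ(δ − 2.807) = 0.8; then δ − 2.807 = Φ⁻¹(0.8) = 0.842, giving δ = 3.649.
(For δ > 0 the lower-tail rejection region contributes negligibly to power, so the one-term inversion is standard.)
δ = d·√n ⇒ n = (δ/d)² = (3.649 / 0.9847)² = 13.73.
Rounding up, n = 14.

n = 14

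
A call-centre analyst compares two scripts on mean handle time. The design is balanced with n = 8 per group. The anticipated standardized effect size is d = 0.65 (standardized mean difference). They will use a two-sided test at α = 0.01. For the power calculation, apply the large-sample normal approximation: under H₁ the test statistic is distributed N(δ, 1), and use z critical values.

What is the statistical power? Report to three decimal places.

Noncentrality parameter: δ = d·√(n/2) = 0.65 × √(8/2) = 1.3000
Critical value for a two-sided test at α = 0.01: z_{α/2} = 2.576.
Power = Φ(δ − 2.576) + Φ(−δ − 2.576) = Φ(-1.276) + Φ(-3.876) = 0.1010 + 0.0001 = 0.1011.

Power ≈ 0.101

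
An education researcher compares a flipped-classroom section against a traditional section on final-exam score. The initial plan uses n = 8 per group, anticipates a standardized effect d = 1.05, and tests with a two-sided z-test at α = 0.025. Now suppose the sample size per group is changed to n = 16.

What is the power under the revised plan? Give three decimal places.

Power ≈ 0.767

With n = 16 per group: δ = d·√(n/2) = 1.05 × √(16/2) = 2.9698. Critical value z_{0.0125} = 2.241.
Revised power = Φ(δ − 2.241) + Φ(−δ − 2.241) = Φ(0.728) + Φ(-5.211) = 0.7668 + 0.0000 = 0.7668.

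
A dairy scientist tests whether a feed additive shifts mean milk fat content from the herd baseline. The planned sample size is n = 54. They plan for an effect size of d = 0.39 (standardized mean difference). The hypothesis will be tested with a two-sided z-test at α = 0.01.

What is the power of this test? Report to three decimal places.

Noncentrality parameter: δ = d·√n = 0.39 × √54 = 2.8659
Critical value for a two-sided test at α = 0.01: z_{α/2} = 2.576.
Power = Φ(δ − 2.576) + Φ(−δ − 2.576) = Φ(0.290) + Φ(-5.442) = 0.6141 + 0.0000 = 0.6141.

Power ≈ 0.614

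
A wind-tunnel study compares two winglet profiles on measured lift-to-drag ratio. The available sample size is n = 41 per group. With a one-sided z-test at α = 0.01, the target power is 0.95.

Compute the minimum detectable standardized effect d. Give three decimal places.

d ≈ 0.877

Need Φ(δ − 2.326) = 0.95, so δ = 2.326 + 1.645 = 3.971.
δ = d·√(n/2) ⇒ d = δ/√(n/2) = 3.971/√(41/2) = 0.8771.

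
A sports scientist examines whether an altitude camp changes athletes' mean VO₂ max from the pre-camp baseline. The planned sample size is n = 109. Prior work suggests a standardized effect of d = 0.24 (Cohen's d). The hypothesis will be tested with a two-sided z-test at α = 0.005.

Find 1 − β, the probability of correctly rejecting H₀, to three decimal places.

Power ≈ 0.382

Noncentrality parameter: δ = d·√n = 0.24 × √109 = 2.5057
Two-sided α = 0.005 → critical value z_{0.0025} = 2.807.
Power = Φ(δ − 2.807) + Φ(−δ − 2.807) = Φ(-0.301) + Φ(-5.313) = 0.3816 + 0.0000 = 0.3816.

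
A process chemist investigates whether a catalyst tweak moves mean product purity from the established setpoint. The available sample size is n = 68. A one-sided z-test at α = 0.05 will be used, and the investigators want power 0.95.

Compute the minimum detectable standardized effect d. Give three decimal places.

d ≈ 0.399

Required noncentrality: δ = z_{0.05} + z_{0.05} = 1.645 + 1.645 = 3.290.
δ = d·√n ⇒ d = δ/√n = 3.290/√68 = 0.3989.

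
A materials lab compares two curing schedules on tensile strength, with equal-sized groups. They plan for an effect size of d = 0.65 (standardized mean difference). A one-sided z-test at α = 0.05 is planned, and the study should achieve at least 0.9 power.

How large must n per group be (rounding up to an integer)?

n = 41 per group

For power 0.9 need Φ(δ − z_{0.05}) = 0.9, so δ = z_{0.05} + z_{0.10} = 1.645 + 1.282 = 2.926.
δ = d·√(n/2) ⇒ n = 2(δ/d)² = 2 × (2.926 / 0.65)² = 40.54.
Rounding up, n = 41 per group.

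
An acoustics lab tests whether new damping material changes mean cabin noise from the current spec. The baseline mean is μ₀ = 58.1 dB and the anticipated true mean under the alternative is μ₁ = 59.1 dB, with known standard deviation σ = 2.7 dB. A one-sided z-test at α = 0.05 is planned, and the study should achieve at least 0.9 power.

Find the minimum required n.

Standardized effect: d = |μ₁ − μ₀| / σ = |59.1 − 58.1| / 2.7 = 0.3704
For power 0.9 need Φ(δ − z_{0.05}) = 0.9, so δ = z_{0.05} + z_{0.10} = 1.645 + 1.282 = 2.926.
δ = d·√n ⇒ n = (δ/d)² = (2.926 / 0.3704)² = 62.43.
Rounding up, n = 63.

n = 63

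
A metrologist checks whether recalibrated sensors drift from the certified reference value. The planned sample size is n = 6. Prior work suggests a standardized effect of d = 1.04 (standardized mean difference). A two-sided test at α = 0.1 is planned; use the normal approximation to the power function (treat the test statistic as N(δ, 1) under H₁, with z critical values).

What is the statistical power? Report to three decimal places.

Noncentrality parameter: δ = d·√n = 1.04 × √6 = 2.5475
Critical value for a two-sided test at α = 0.1: z_{α/2} = 1.645.
Power = Φ(δ − 1.645) + Φ(−δ − 1.645) = Φ(0.903) + Φ(-4.192) = 0.8166 + 0.0000 = 0.8166.

Power ≈ 0.817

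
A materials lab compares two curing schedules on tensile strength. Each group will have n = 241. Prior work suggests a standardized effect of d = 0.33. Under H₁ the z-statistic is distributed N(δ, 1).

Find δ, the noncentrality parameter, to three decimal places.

δ = d·√(n/2) = 0.33 × √(241/2) = 3.6225

δ ≈ 3.622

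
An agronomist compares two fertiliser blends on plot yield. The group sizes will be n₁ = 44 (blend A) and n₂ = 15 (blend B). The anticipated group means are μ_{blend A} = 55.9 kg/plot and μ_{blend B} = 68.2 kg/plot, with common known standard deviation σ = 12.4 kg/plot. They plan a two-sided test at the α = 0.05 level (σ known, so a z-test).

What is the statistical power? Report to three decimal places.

Standardized effect: d = |μ_{blend A} − μ_{blend B}| / σ = |55.9 − 68.2| / 12.4 = 0.9919
Noncentrality parameter: λ = d / √(1/n₁ + 1/n₂) = 0.9919 / √(1/44 + 1/15) = 3.3176
Critical value for a two-sided test at α = 0.05: z_{α/2} = 1.960.
Power = Φ(λ − 1.960) + Φ(−λ − 1.960) = Φ(1.358) + Φ(-5.278) = 0.9127 + 0.0000 = 0.9127.

Power ≈ 0.913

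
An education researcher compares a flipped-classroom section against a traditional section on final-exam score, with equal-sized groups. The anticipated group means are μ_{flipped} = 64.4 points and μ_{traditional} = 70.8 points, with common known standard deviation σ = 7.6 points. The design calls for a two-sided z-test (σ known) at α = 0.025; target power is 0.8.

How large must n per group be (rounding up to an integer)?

Standardized effect: d = |μ_{flipped} − μ_{traditional}| / σ = |64.4 − 70.8| / 7.6 = 0.8421
Set Φ(δ − 2.241) = 0.8; then δ − 2.241 = Φ⁻¹(0.8) = 0.842, giving δ = 3.083.
(The Φ(−δ − z_{α/2}) term is vanishingly small for δ > 0 and is dropped in the standard sample-size formula.)
δ = d·√(n/2) ⇒ n = 2(δ/d)² = 2 × (3.083 / 0.8421)² = 26.81.
Round up to the next whole unit.

n = 27 per group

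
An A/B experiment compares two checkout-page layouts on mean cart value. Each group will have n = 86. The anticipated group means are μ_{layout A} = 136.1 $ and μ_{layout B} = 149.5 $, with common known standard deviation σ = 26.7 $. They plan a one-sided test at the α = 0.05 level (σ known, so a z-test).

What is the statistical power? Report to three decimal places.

Standardized effect: d = |μ_{layout A} − μ_{layout B}| / σ = |136.1 − 149.5| / 26.7 = 0.5019
Noncentrality parameter: δ = d·√(n/2) = 0.5019 × √(86/2) = 3.2910
One-sided α = 0.05 → critical value z_{0.05} = 1.645.
Power = P(Z > 1.645 − δ) = Φ(1.646) = 0.9501.

Power ≈ 0.950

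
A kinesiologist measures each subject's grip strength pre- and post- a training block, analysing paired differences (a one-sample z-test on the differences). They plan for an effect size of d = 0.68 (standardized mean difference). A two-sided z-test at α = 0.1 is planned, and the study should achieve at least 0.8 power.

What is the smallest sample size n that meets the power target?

n = 14

For power 0.8 need Φ(δ − z_{0.05}) = 0.8, so δ = z_{0.05} + z_{0.20} = 1.645 + 0.842 = 2.486.
(The Φ(−δ − z_{α/2}) term is vanishingly small for δ > 0 and is dropped in the standard sample-size formula.)
δ = d·√n ⇒ n = (δ/d)² = (2.486 / 0.68)² = 13.37.
Rounding up, n = 14.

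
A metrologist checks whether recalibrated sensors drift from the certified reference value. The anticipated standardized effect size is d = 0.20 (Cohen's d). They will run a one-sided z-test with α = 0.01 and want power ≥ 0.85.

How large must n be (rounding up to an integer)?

Set Φ(δ − 2.326) = 0.85; then δ − 2.326 = Φ⁻¹(0.85) = 1.036, giving δ = 3.363.
δ = d·√n ⇒ n = (δ/d)² = (3.363 / 0.20)² = 282.71.
Rounding up, n = 283.

n = 283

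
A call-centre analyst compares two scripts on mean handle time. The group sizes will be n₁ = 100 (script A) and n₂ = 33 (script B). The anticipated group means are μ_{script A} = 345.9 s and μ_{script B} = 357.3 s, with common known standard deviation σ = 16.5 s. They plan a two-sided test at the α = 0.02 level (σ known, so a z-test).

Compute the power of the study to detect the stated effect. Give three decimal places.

Standardized effect: d = |μ_{script A} − μ_{script B}| / σ = |345.9 − 357.3| / 16.5 = 0.6909
Noncentrality parameter: δ = d / √(1/n₁ + 1/n₂) = 0.6909 / √(1/100 + 1/33) = 3.4415
Two-sided α = 0.02 → critical value z_{0.01} = 2.326.
Power = Φ(δ − 2.326) + Φ(−δ − 2.326) = Φ(1.115) + Φ(-5.768) = 0.8676 + 0.0000 = 0.8676.

Power ≈ 0.868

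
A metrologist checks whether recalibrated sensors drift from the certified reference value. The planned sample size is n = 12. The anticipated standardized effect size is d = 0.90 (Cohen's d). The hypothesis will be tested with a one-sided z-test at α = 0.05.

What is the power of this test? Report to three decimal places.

Power ≈ 0.930

Noncentrality parameter: δ = d·√n = 0.90 × √12 = 3.1177
Critical value for a one-sided test at α = 0.05: z_α = 1.645.
Power = Φ(δ − 1.645) = Φ(1.473) = 0.9296.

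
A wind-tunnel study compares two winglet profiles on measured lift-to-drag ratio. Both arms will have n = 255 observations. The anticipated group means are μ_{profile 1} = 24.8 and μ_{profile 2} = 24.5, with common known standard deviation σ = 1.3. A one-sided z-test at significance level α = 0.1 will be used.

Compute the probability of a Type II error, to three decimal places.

β ≈ 0.093

Standardized effect: d = |μ_{profile 1} − μ_{profile 2}| / σ = |24.8 − 24.5| / 1.3 = 0.2308
Noncentrality parameter: δ = d·√(n/2) = 0.2308 × √(255/2) = 2.6058
Critical value for a one-sided test at α = 0.1: z_α = 1.282.
Power = P(Z > 1.282 − δ) = Φ(1.324) = 0.9073.
Type II error: β = 1 − power = 1 − 0.9073 = 0.0927.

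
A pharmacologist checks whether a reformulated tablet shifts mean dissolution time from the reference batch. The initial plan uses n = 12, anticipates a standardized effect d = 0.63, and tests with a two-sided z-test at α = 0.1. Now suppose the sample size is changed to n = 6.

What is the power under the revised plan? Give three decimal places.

With n = 6: δ = d·√n = 0.63 × √6 = 1.5432. Critical value z_{0.05} = 1.645.
Revised power = Φ(δ − 1.645) + Φ(−δ − 1.645) = Φ(-0.102) + Φ(-3.188) = 0.4595 + 0.0007 = 0.4602.

Power ≈ 0.460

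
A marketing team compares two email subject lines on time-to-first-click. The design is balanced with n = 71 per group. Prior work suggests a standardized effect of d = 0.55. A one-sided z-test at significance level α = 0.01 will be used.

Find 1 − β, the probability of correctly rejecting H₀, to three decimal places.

Noncentrality parameter: δ = d·√(n/2) = 0.55 × √(71/2) = 3.2770
One-sided α = 0.01 → critical value z_{0.01} = 2.326.
Power = P(Z > 2.326 − δ) = Φ(0.951) = 0.8291.

Power ≈ 0.829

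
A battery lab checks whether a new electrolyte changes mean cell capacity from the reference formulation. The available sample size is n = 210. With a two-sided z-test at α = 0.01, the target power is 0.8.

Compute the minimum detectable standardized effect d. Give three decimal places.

Need Φ(δ − 2.576) = 0.8, so δ = 2.576 + 0.842 = 3.417.
(Lower-tail contribution to power is negligible for δ > 0.)
δ = d·√n ⇒ d = δ/√n = 3.417/√210 = 0.2358.

d ≈ 0.236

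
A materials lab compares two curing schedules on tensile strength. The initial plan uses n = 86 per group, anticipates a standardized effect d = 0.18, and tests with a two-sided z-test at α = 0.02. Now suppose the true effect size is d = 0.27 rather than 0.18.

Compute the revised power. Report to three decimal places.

With d = 0.27: δ = d·√(n/2) = 0.27 × √(86/2) = 1.7705. Critical value z_{0.01} = 2.326.
Revised power = Φ(δ − 2.326) + Φ(−δ − 2.326) = Φ(-0.556) + Φ(-4.097) = 0.2892 + 0.0000 = 0.2892.

Power ≈ 0.289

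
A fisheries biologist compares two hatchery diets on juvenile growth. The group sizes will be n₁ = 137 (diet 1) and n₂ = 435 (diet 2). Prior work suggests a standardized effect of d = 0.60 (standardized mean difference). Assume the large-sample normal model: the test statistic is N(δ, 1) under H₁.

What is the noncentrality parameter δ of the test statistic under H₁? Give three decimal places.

δ ≈ 6.124

δ = d / √(1/n₁ + 1/n₂) = 0.60 / √(1/137 + 1/435) = 6.1243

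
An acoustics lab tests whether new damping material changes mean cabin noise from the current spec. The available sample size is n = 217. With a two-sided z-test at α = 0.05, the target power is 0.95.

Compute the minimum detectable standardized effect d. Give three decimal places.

Need Φ(δ − 1.960) = 0.95, so δ = 1.960 + 1.645 = 3.605.
(The second rejection-region term Φ(−δ − z_{α/2}) is negligible and dropped.)
δ = d·√n ⇒ d = δ/√n = 3.605/√217 = 0.2447.

d ≈ 0.245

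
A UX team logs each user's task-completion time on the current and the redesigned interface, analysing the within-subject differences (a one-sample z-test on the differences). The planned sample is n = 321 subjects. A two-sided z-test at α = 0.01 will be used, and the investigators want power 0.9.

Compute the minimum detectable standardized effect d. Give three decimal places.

Required noncentrality: δ = z_{0.005} + z_{0.10} = 2.576 + 1.282 = 3.857.
(The second rejection-region term Φ(−δ − z_{α/2}) is negligible and dropped.)
δ = d·√n ⇒ d = δ/√n = 3.857/√321 = 0.2153.

d ≈ 0.215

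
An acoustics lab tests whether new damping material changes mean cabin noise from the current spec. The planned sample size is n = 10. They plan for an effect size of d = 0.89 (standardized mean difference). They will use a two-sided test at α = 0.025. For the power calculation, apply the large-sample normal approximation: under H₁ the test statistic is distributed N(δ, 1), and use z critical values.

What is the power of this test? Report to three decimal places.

Power ≈ 0.717

Noncentrality parameter: δ = d·√n = 0.89 × √10 = 2.8144
Two-sided α = 0.025 → critical value z_{0.0125} = 2.241.
Power = Φ(δ − 2.241) + Φ(−δ − 2.241) = Φ(0.573) + Φ(-5.056) = 0.7167 + 0.0000 = 0.7167.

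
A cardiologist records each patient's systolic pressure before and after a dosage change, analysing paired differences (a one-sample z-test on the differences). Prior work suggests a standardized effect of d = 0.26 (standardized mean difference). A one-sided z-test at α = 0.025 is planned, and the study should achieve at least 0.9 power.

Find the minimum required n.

For power 0.9 need Φ(δ − z_{0.025}) = 0.9, so δ = z_{0.025} + z_{0.10} = 1.960 + 1.282 = 3.242.
δ = d·√n ⇒ n = (δ/d)² = (3.242 / 0.26)² = 155.44.
Round up to the next whole unit.

n = 156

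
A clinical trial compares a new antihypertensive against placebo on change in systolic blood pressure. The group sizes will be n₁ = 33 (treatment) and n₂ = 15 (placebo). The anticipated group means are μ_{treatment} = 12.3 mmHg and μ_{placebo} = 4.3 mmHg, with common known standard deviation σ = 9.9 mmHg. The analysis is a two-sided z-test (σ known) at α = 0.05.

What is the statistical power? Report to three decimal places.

Standardized effect: d = |μ_{treatment} − μ_{placebo}| / σ = |12.3 − 4.3| / 9.9 = 0.8081
Noncentrality parameter: δ = d / √(1/n₁ + 1/n₂) = 0.8081 / √(1/33 + 1/15) = 2.5950
Two-sided α = 0.05 → critical value z_{0.025} = 1.960.
Power = Φ(δ − 1.960) + Φ(−δ − 1.960) = Φ(0.635) + Φ(-4.555) = 0.7373 + 0.0000 = 0.7373.

Power ≈ 0.737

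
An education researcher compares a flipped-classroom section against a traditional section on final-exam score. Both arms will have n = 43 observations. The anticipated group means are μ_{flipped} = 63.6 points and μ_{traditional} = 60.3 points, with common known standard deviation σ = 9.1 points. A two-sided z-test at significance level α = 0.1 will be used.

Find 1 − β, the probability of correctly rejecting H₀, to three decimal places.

Power ≈ 0.515

Standardized effect: d = |μ_{flipped} − μ_{traditional}| / σ = |63.6 − 60.3| / 9.1 = 0.3626
Noncentrality parameter: δ = d·√(n/2) = 0.3626 × √(43/2) = 1.6815
Two-sided α = 0.1 → critical value z_{0.05} = 1.645.
Power = Φ(δ − 1.645) + Φ(−δ − 1.645) = Φ(0.037) + Φ(-3.326) = 0.5146 + 0.0004 = 0.5150.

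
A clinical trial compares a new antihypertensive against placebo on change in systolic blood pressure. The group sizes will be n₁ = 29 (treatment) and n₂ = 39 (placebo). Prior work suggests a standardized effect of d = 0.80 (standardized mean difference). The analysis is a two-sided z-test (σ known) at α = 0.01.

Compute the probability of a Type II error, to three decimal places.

Noncentrality parameter: δ = d / √(1/n₁ + 1/n₂) = 0.80 / √(1/29 + 1/39) = 3.2626
Critical value for a two-sided test at α = 0.01: z_{α/2} = 2.576.
Power = Φ(δ − 2.576) + Φ(−δ − 2.576) = Φ(0.687) + Φ(-5.838) = 0.7539 + 0.0000 = 0.7539.
Type II error: β = 1 − power = 1 − 0.7539 = 0.2461.

β ≈ 0.246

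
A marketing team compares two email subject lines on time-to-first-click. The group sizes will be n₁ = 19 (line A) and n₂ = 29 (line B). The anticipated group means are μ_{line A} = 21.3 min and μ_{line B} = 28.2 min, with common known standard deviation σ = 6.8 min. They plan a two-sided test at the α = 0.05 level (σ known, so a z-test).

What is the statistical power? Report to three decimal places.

Standardized effect: d = |μ_{line A} − μ_{line B}| / σ = |21.3 − 28.2| / 6.8 = 1.0147
Noncentrality parameter: δ = d / √(1/n₁ + 1/n₂) = 1.0147 / √(1/19 + 1/29) = 3.4379
Critical value for a two-sided test at α = 0.05: z_{α/2} = 1.960.
Power = Φ(δ − 1.960) + Φ(−δ − 1.960) = Φ(1.478) + Φ(-5.398) = 0.9303 + 0.0000 = 0.9303.

Power ≈ 0.930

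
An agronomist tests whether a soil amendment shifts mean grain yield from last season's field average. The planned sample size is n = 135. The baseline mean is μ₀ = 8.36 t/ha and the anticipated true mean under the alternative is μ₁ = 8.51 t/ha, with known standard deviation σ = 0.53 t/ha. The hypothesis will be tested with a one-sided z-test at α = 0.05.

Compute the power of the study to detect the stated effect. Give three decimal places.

Standardized effect: d = |μ₁ − μ₀| / σ = |8.51 − 8.36| / 0.53 = 0.2830
Noncentrality parameter: δ = d·√n = 0.2830 × √135 = 3.2884
One-sided α = 0.05 → critical value z_{0.05} = 1.645.
Power = Φ(δ − 1.645) = Φ(1.644) = 0.9499.

Power ≈ 0.950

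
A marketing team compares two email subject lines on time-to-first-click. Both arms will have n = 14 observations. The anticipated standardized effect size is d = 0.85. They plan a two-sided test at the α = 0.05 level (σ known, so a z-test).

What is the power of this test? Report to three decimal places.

Noncentrality parameter: λ = d·√(n/2) = 0.85 × √(14/2) = 2.2489
Critical value for a two-sided test at α = 0.05: z_{α/2} = 1.960.
Power = Φ(λ − 1.960) + Φ(−λ − 1.960) = Φ(0.289) + Φ(-4.209) = 0.6137 + 0.0000 = 0.6137.

Power ≈ 0.614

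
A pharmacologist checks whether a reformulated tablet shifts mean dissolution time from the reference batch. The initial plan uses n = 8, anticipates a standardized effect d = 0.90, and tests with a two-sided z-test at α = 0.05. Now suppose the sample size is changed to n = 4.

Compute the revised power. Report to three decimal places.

Power ≈ 0.437

With n = 4: δ = d·√n = 0.90 × √4 = 1.8000. Critical value z_{0.025} = 1.960.
Revised power = Φ(δ − 1.960) + Φ(−δ − 1.960) = Φ(-0.160) + Φ(-3.760) = 0.4365 + 0.0001 = 0.4365.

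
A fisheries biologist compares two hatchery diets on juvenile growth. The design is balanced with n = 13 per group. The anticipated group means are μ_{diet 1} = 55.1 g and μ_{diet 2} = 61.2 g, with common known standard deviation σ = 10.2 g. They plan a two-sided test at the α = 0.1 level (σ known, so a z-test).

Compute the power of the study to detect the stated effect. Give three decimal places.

Standardized effect: d = |μ_{diet 1} − μ_{diet 2}| / σ = |55.1 − 61.2| / 10.2 = 0.5980
Noncentrality parameter: δ = d·√(n/2) = 0.5980 × √(13/2) = 1.5247
Two-sided α = 0.1 → critical value z_{0.05} = 1.645.
Power = Φ(δ − 1.645) + Φ(−δ − 1.645) = Φ(-0.120) + Φ(-3.170) = 0.4522 + 0.0008 = 0.4529.

Power ≈ 0.453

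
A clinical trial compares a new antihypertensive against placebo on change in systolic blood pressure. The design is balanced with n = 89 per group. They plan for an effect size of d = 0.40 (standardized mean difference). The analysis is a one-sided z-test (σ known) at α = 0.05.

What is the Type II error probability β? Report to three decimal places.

β ≈ 0.153

Noncentrality parameter: δ = d·√(n/2) = 0.40 × √(89/2) = 2.6683
Critical value for a one-sided test at α = 0.05: z_α = 1.645.
Power = P(Z > 1.645 − δ) = Φ(1.023) = 0.8470.
Type II error: β = 1 − power = 1 − 0.8470 = 0.1530.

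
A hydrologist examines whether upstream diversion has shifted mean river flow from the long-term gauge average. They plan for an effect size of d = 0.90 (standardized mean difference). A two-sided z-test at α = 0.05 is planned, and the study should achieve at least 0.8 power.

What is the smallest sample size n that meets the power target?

n = 10

For power 0.8 need Φ(δ − z_{0.025}) = 0.8, so δ = z_{0.025} + z_{0.20} = 1.960 + 0.842 = 2.802.
(For δ > 0 the lower-tail rejection region contributes negligibly to power, so the one-term inversion is standard.)
δ = d·√n ⇒ n = (δ/d)² = (2.802 / 0.90)² = 9.69.
Round up to the next whole unit.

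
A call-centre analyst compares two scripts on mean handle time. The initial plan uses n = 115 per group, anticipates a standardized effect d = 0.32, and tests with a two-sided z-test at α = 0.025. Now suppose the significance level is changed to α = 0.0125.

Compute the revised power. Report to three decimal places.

δ = d·√(n/2) = 0.32 × √(115/2) = 2.4265 (unchanged). New critical value: z_{0.0063} = 2.498.
Revised power = Φ(δ − 2.498) + Φ(−δ − 2.498) = Φ(-0.071) + Φ(-4.924) = 0.4716 + 0.0000 = 0.4716.

Power ≈ 0.472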